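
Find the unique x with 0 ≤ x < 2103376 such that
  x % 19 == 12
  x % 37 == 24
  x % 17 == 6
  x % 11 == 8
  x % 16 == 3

687299

The moduli are pairwise coprime; N = 19·37·17·11·16 = 2103376.
N/19 = 110704; 110704 ≡ 10 (mod 19); 10·2 ≡ 1, so inverse 2.
N/37 = 56848; 56848 ≡ 16 (mod 37); 16·7 ≡ 1, so inverse 7.
N/17 = 123728; 123728 ≡ 2 (mod 17); 2·9 ≡ 1, so inverse 9.
N/11 = 191216; 191216 ≡ 3 (mod 11); 3·4 ≡ 1, so inverse 4.
N/16 = 131461; 131461 ≡ 5 (mod 16); 5·13 ≡ 1, so inverse 13.
x ≡ 12·110704·2 + 24·56848·7 + 6·123728·9 + 8·191216·4 + 3·131461·13 = 30134563.
30134563 mod 2103376 = 687299.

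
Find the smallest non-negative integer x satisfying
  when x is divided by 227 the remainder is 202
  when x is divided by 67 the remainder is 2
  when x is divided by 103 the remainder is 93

The moduli are pairwise coprime; N = 227·67·103 = 1566527.
N/227 = 6901; 6901 ≡ 91 (mod 227); 91·5 ≡ 1, so inverse 5.
N/67 = 23381; 23381 ≡ 65 (mod 67); 65·33 ≡ 1, so inverse 33.
N/103 = 15209; 15209 ≡ 68 (mod 103); 68·50 ≡ 1, so inverse 50.
x ≡ 202·6901·5 + 2·23381·33 + 93·15209·50 = 79235006.
79235006 mod 1566527 = 908656.

908656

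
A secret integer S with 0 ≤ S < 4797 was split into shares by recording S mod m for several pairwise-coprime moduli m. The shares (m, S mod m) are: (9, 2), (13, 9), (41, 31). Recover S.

From S ≡ 2 (mod 9) write S = 2 + 9t. Substituting into S ≡ 9 (mod 13) gives 9t ≡ 7 (mod 13), and since 9⁻¹ ≡ 3 (mod 13), t ≡ 8. Hence S ≡ 2 + 9·8 = 74 (mod 117).
From S ≡ 74 (mod 117) write S = 74 + 117t. Substituting into S ≡ 31 (mod 41) gives 117t ≡ 39 (mod 41), and since 35⁻¹ ≡ 34 (mod 41), t ≡ 14. Hence S ≡ 74 + 117·14 = 1712 (mod 4797).

1712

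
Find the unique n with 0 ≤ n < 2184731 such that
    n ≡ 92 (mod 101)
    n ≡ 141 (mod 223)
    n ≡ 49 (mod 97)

Combine the congruences pairwise.
From n ≡ 92 (mod 101) write n = 92 + 101t. Substituting into n ≡ 141 (mod 223) gives 101t ≡ 49 (mod 223), and since 101⁻¹ ≡ 53 (mod 223), t ≡ 144. Hence n ≡ 92 + 101·144 = 14636 (mod 22523).
From n ≡ 14636 (mod 22523) write n = 14636 + 22523t. Substituting into n ≡ 49 (mod 97) gives 22523t ≡ 60 (mod 97), and since 19⁻¹ ≡ 46 (mod 97), t ≡ 44. Hence n ≡ 14636 + 22523·44 = 1005648 (mod 2184731).

1005648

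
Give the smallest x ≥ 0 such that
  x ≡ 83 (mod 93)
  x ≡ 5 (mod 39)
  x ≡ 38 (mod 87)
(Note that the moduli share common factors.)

6128

gcd(93, 39) = 3 and 3 | (5 − 83), so the pair is consistent; merging gives x ≡ 83 (mod 1209), where 1209 = lcm(93, 39).
gcd(1209, 87) = 3 and 3 | (38 − 83), so the pair is consistent; merging gives x ≡ 6128 (mod 35061), where 35061 = lcm(1209, 87).
The solution is unique modulo lcm(93, 39, 87) = 35061.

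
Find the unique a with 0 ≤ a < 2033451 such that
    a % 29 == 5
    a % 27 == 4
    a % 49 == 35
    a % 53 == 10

1269625

The moduli are pairwise coprime; N = 29·27·49·53 = 2033451.
N/29 = 70119; 70119 ≡ 26 (mod 29); 26·19 ≡ 1, so inverse 19.
N/27 = 75313; 75313 ≡ 10 (mod 27); 10·19 ≡ 1, so inverse 19.
N/49 = 41499; 41499 ≡ 45 (mod 49); 45·12 ≡ 1, so inverse 12.
N/53 = 38367; 38367 ≡ 48 (mod 53); 48·21 ≡ 1, so inverse 21.
a ≡ 5·70119·19 + 4·75313·19 + 35·41499·12 + 10·38367·21 = 37871743.
37871743 mod 2033451 = 1269625.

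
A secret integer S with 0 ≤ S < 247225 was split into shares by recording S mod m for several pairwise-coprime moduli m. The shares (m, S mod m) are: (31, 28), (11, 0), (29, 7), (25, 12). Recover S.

170962

From S ≡ 28 (mod 31) write S = 28 + 31t. Substituting into S ≡ 0 (mod 11) gives 31t ≡ 5 (mod 11), and since 9⁻¹ ≡ 5 (mod 11), t ≡ 3. Hence S ≡ 28 + 31·3 = 121 (mod 341).
From S ≡ 121 (mod 341) write S = 121 + 341t. Substituting into S ≡ 7 (mod 29) gives 341t ≡ 2 (mod 29), and since 22⁻¹ ≡ 4 (mod 29), t ≡ 8. Hence S ≡ 121 + 341·8 = 2849 (mod 9889).
From S ≡ 2849 (mod 9889) write S = 2849 + 9889t. Substituting into S ≡ 12 (mod 25) gives 9889t ≡ 13 (mod 25), and since 14⁻¹ ≡ 9 (mod 25), t ≡ 17. Hence S ≡ 2849 + 9889·17 = 170962 (mod 247225).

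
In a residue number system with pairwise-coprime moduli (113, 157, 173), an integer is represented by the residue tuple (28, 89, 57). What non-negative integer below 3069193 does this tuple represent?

Combine the congruences pairwise.
From x ≡ 28 (mod 113) write x = 28 + 113t. Substituting into x ≡ 89 (mod 157) gives 113t ≡ 61 (mod 157), and since 113⁻¹ ≡ 132 (mod 157), t ≡ 45. Hence x ≡ 28 + 113·45 = 5113 (mod 17741).
From x ≡ 5113 (mod 17741) write x = 5113 + 17741t. Substituting into x ≡ 57 (mod 173) gives 17741t ≡ 134 (mod 173), and since 95⁻¹ ≡ 51 (mod 173), t ≡ 87. Hence x ≡ 5113 + 17741·87 = 1548580 (mod 3069193).

1548580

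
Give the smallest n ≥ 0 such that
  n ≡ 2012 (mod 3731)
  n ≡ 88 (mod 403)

106480

gcd(3731, 403) = 13 and 13 | (88 − 2012), so the pair is consistent; merging gives n ≡ 106480 (mod 115661), where 115661 = lcm(3731, 403).
The solution is unique modulo lcm(3731, 403) = 115661.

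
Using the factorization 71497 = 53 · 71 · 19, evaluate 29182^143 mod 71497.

Mod 53: 29182 ≡ 32; by Fermat, exponent reduces to 143 mod 52 = 39; 32^39 ≡ 23 (mod 53).
Mod 71: 29182 ≡ 1; by Fermat, exponent reduces to 143 mod 70 = 3; 1^3 ≡ 1 (mod 71).
Mod 19: 29182 ≡ 17; by Fermat, exponent reduces to 143 mod 18 = 17; 17^17 ≡ 9 (mod 19).
Combine by CRT: x ≡ 23 (mod 53), x ≡ 1 (mod 71), x ≡ 9 (mod 19) ⇒ x ≡ 61132 (mod 71497).

61132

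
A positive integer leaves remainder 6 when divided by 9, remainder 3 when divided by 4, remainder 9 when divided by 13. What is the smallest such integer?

The moduli are pairwise coprime; N = 9·4·13 = 468.
N/9 = 52; 52 ≡ 7 (mod 9); 7·4 ≡ 1, so inverse 4.
N/4 = 117; 117 ≡ 1 (mod 4), inverse 1.
N/13 = 36; 36 ≡ 10 (mod 13); 10·4 ≡ 1, so inverse 4.
x ≡ 6·52·4 + 3·117·1 + 9·36·4 = 2895.
2895 mod 468 = 87.

87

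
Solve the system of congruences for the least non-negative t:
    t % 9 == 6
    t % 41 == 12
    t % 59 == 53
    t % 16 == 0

176640

The moduli are pairwise coprime; N = 9·41·59·16 = 348336.
N/9 = 38704; 38704 ≡ 4 (mod 9); 4·7 ≡ 1, so inverse 7.
N/41 = 8496; 8496 ≡ 9 (mod 41); 9·32 ≡ 1, so inverse 32.
N/59 = 5904; 5904 ≡ 4 (mod 59); 4·15 ≡ 1, so inverse 15.
N/16 = 21771; 21771 ≡ 11 (mod 16); 11·3 ≡ 1, so inverse 3.
t ≡ 6·38704·7 + 12·8496·32 + 53·5904·15 + 0·21771·3 = 9581712.
9581712 mod 348336 = 176640.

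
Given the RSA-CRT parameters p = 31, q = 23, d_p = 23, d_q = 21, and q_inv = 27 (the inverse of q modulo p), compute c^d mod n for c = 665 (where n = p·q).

80

m₁ = c^(d_p) mod p: c ≡ 14 (mod 31), and 14^23 mod 31 = 18.
m₂ = c^(d_q) mod q: c ≡ 21 (mod 23), and 21^21 mod 23 = 11.
h = q_inv·(m₁ − m₂) mod p = 27·(18 − 11) mod 31 = 3.
m = m₂ + h·q = 11 + 3·23 = 80.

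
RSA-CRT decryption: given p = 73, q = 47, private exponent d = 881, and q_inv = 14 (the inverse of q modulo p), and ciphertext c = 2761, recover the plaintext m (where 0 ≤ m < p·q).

193

d_p = d mod (p−1) = 881 mod 72 = 17; d_q = d mod (q−1) = 7.
m₁ = c^(d_p) mod p: c ≡ 60 (mod 73), and 60^17 mod 73 = 47.
m₂ = c^(d_q) mod q: c ≡ 35 (mod 47), and 35^7 mod 47 = 5.
h = q_inv·(m₁ − m₂) mod p = 14·(47 − 5) mod 73 = 4.
m = m₂ + h·q = 5 + 4·47 = 193.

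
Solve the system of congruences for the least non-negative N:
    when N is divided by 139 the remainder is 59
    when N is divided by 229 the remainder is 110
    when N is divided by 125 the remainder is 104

3844104

Combine the congruences pairwise.
From N ≡ 59 (mod 139) write N = 59 + 139t. Substituting into N ≡ 110 (mod 229) gives 139t ≡ 51 (mod 229), and since 139⁻¹ ≡ 201 (mod 229), t ≡ 175. Hence N ≡ 59 + 139·175 = 24384 (mod 31831).
From N ≡ 24384 (mod 31831) write N = 24384 + 31831t. Substituting into N ≡ 104 (mod 125) gives 31831t ≡ 95 (mod 125), and since 81⁻¹ ≡ 71 (mod 125), t ≡ 120. Hence N ≡ 24384 + 31831·120 = 3844104 (mod 3978875).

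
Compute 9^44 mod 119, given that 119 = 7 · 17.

67

Mod 7: 9 ≡ 2; by Fermat, exponent reduces to 44 mod 6 = 2; 2^2 ≡ 4 (mod 7).
Mod 17: 9 ≡ 9; by Fermat, exponent reduces to 44 mod 16 = 12; 9^12 ≡ 16 (mod 17).
Combine by CRT: x ≡ 4 (mod 7), x ≡ 16 (mod 17) ⇒ x ≡ 67 (mod 119).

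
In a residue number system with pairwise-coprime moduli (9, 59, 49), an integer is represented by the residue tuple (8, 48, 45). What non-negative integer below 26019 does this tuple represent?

10727

The moduli are pairwise coprime; N = 9·59·49 = 26019.
N/9 = 2891; 2891 ≡ 2 (mod 9); 2·5 ≡ 1, so inverse 5.
N/59 = 441; 441 ≡ 28 (mod 59); 28·19 ≡ 1, so inverse 19.
N/49 = 531; 531 ≡ 41 (mod 49); 41·6 ≡ 1, so inverse 6.
x ≡ 8·2891·5 + 48·441·19 + 45·531·6 = 661202.
661202 mod 26019 = 10727.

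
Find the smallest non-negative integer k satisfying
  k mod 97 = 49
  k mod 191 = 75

From k ≡ 49 (mod 97) write k = 49 + 97t. Substituting into k ≡ 75 (mod 191) gives 97t ≡ 26 (mod 191), and since 97⁻¹ ≡ 128 (mod 191), t ≡ 81. Hence k ≡ 49 + 97·81 = 7906 (mod 18527).

7906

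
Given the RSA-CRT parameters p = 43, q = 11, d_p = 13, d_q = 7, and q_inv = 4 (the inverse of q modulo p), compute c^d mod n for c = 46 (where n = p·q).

m₁ = c^(d_p) mod p: c ≡ 3 (mod 43), and 3^13 mod 43 = 12.
m₂ = c^(d_q) mod q: c ≡ 2 (mod 11), and 2^7 mod 11 = 7.
h = q_inv·(m₁ − m₂) mod p = 4·(12 − 7) mod 43 = 20.
m = m₂ + h·q = 7 + 20·11 = 227.

227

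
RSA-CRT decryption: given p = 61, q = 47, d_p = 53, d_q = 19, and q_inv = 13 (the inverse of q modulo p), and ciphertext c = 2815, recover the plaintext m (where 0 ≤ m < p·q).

m₁ = c^(d_p) mod p: c ≡ 9 (mod 61), and 9^53 mod 61 = 58.
m₂ = c^(d_q) mod q: c ≡ 42 (mod 47), and 42^19 mod 47 = 37.
h = q_inv·(m₁ − m₂) mod p = 13·(58 − 37) mod 61 = 29.
m = m₂ + h·q = 37 + 29·47 = 1400.

1400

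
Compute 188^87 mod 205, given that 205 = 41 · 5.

Mod 41: 188 ≡ 24; by Fermat, exponent reduces to 87 mod 40 = 7; 24^7 ≡ 28 (mod 41).
Mod 5: 188 ≡ 3; by Fermat, exponent reduces to 87 mod 4 = 3; 3^3 ≡ 2 (mod 5).
Combine by CRT: x ≡ 28 (mod 41), x ≡ 2 (mod 5) ⇒ x ≡ 192 (mod 205).

192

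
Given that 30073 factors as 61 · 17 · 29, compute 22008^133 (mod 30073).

Mod 61: 22008 ≡ 48; by Fermat, exponent reduces to 133 mod 60 = 13; 48^13 ≡ 48 (mod 61).
Mod 17: 22008 ≡ 10; by Fermat, exponent reduces to 133 mod 16 = 5; 10^5 ≡ 6 (mod 17).
Mod 29: 22008 ≡ 26; by Fermat, exponent reduces to 133 mod 28 = 21; 26^21 ≡ 12 (mod 29).
Combine by CRT: x ≡ 48 (mod 61), x ≡ 6 (mod 17), x ≡ 12 (mod 29) ⇒ x ≡ 17006 (mod 30073).

17006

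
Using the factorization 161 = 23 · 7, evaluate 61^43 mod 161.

89

Mod 23: 61 ≡ 15; by Fermat, exponent reduces to 43 mod 22 = 21; 15^21 ≡ 20 (mod 23).
Mod 7: 61 ≡ 5; by Fermat, exponent reduces to 43 mod 6 = 1; 5^1 ≡ 5 (mod 7).
Combine by CRT: x ≡ 20 (mod 23), x ≡ 5 (mod 7) ⇒ x ≡ 89 (mod 161).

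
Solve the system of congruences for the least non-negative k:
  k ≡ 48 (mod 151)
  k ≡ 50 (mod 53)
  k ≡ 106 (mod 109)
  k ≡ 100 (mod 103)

30941609

The moduli are pairwise coprime; N = 151·53·109·103 = 89849681.
N/151 = 595031; 595031 ≡ 91 (mod 151); 91·78 ≡ 1, so inverse 78.
N/53 = 1695277; 1695277 ≡ 19 (mod 53); 19·14 ≡ 1, so inverse 14.
N/109 = 824309; 824309 ≡ 51 (mod 109); 51·62 ≡ 1, so inverse 62.
N/103 = 872327; 872327 ≡ 20 (mod 103); 20·67 ≡ 1, so inverse 67.
k ≡ 48·595031·78 + 50·1695277·14 + 106·824309·62 + 100·872327·67 = 14676439612.
14676439612 mod 89849681 = 30941609.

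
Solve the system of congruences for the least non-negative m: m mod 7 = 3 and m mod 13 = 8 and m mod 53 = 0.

Combine the congruences pairwise.
From m ≡ 3 (mod 7) write m = 3 + 7t. Substituting into m ≡ 8 (mod 13) gives 7t ≡ 5 (mod 13), and since 7⁻¹ ≡ 2 (mod 13), t ≡ 10. Hence m ≡ 3 + 7·10 = 73 (mod 91).
From m ≡ 73 (mod 91) write m = 73 + 91t. Substituting into m ≡ 0 (mod 53) gives 91t ≡ 33 (mod 53), and since 38⁻¹ ≡ 7 (mod 53), t ≡ 19. Hence m ≡ 73 + 91·19 = 1802 (mod 4823).

1802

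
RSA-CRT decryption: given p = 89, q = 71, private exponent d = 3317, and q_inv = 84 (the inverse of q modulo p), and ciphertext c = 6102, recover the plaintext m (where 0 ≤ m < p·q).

2603

d_p = d mod (p−1) = 3317 mod 88 = 61; d_q = d mod (q−1) = 27.
m₁ = c^(d_p) mod p: c ≡ 50 (mod 89), and 50^61 mod 89 = 22.
m₂ = c^(d_q) mod q: c ≡ 67 (mod 71), and 67^27 mod 71 = 47.
h = q_inv·(m₁ − m₂) mod p = 84·(22 − 47) mod 89 = 36.
m = m₂ + h·q = 47 + 36·71 = 2603.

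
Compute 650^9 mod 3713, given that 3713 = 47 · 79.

1206

Mod 47: 650 ≡ 39; 39^9 ≡ 31 (mod 47).
Mod 79: 650 ≡ 18; 18^9 ≡ 21 (mod 79).
Combine by CRT: x ≡ 31 (mod 47), x ≡ 21 (mod 79) ⇒ x ≡ 1206 (mod 3713).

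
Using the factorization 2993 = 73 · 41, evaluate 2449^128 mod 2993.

16

Mod 73: 2449 ≡ 40; by Fermat, exponent reduces to 128 mod 72 = 56; 40^56 ≡ 16 (mod 73).
Mod 41: 2449 ≡ 30; by Fermat, exponent reduces to 128 mod 40 = 8; 30^8 ≡ 16 (mod 41).
Combine by CRT: x ≡ 16 (mod 73), x ≡ 16 (mod 41) ⇒ x ≡ 16 (mod 2993).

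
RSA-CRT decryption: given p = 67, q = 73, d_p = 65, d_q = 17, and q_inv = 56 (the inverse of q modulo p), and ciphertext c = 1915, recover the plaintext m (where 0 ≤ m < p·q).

4008

m₁ = c^(d_p) mod p: c ≡ 39 (mod 67), and 39^65 mod 67 = 55.
m₂ = c^(d_q) mod q: c ≡ 17 (mod 73), and 17^17 mod 73 = 66.
h = q_inv·(m₁ − m₂) mod p = 56·(55 − 66) mod 67 = 54.
m = m₂ + h·q = 66 + 54·73 = 4008.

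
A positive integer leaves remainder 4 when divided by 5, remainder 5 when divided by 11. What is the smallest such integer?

49

Combine the congruences pairwise.
From m ≡ 4 (mod 5) write m = 4 + 5t. Substituting into m ≡ 5 (mod 11) gives 5t ≡ 1 (mod 11), and since 5⁻¹ ≡ 9 (mod 11), t ≡ 9. Hence m ≡ 4 + 5·9 = 49 (mod 55).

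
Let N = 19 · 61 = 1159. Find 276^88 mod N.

Mod 19: 276 ≡ 10; by Fermat, exponent reduces to 88 mod 18 = 16; 10^16 ≡ 4 (mod 19).
Mod 61: 276 ≡ 32; by Fermat, exponent reduces to 88 mod 60 = 28; 32^28 ≡ 47 (mod 61).
Combine by CRT: x ≡ 4 (mod 19), x ≡ 47 (mod 61) ⇒ x ≡ 840 (mod 1159).

840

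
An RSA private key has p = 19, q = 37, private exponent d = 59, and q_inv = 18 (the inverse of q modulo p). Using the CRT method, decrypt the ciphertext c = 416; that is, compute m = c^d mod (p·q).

367

d_p = d mod (p−1) = 59 mod 18 = 5; d_q = d mod (q−1) = 23.
m₁ = c^(d_p) mod p: c ≡ 17 (mod 19), and 17^5 mod 19 = 6.
m₂ = c^(d_q) mod q: c ≡ 9 (mod 37), and 9^23 mod 37 = 34.
h = q_inv·(m₁ − m₂) mod p = 18·(6 − 34) mod 19 = 9.
m = m₂ + h·q = 34 + 9·37 = 367.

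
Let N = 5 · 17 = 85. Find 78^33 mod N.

Mod 5: 78 ≡ 3; by Fermat, exponent reduces to 33 mod 4 = 1; 3^1 ≡ 3 (mod 5).
Mod 17: 78 ≡ 10; by Fermat, exponent reduces to 33 mod 16 = 1; 10^1 ≡ 10 (mod 17).
Combine by CRT: x ≡ 3 (mod 5), x ≡ 10 (mod 17) ⇒ x ≡ 78 (mod 85).

78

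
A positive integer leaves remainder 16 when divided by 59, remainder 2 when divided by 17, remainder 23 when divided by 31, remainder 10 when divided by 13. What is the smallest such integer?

The moduli are pairwise coprime; N = 59·17·31·13 = 404209.
N/59 = 6851; 6851 ≡ 7 (mod 59); 7·17 ≡ 1, so inverse 17.
N/17 = 23777; 23777 ≡ 11 (mod 17); 11·14 ≡ 1, so inverse 14.
N/31 = 13039; 13039 ≡ 19 (mod 31); 19·18 ≡ 1, so inverse 18.
N/13 = 31093; 31093 ≡ 10 (mod 13); 10·4 ≡ 1, so inverse 4.
x ≡ 16·6851·17 + 2·23777·14 + 23·13039·18 + 10·31093·4 = 9171094.
9171094 mod 404209 = 278496.

278496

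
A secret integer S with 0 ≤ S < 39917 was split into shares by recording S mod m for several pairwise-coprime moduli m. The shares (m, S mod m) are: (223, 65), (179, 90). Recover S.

From S ≡ 65 (mod 223) write S = 65 + 223t. Substituting into S ≡ 90 (mod 179) gives 223t ≡ 25 (mod 179), and since 44⁻¹ ≡ 118 (mod 179), t ≡ 86. Hence S ≡ 65 + 223·86 = 19243 (mod 39917).

19243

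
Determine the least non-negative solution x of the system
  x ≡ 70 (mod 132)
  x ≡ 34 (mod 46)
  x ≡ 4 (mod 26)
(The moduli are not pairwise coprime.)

862

Combine the congruences pairwise.
gcd(132, 46) = 2 and 2 | (34 − 70), so the pair is consistent; merging gives x ≡ 862 (mod 3036), where 3036 = lcm(132, 46).
gcd(3036, 26) = 2 and 2 | (4 − 862), so the pair is consistent; merging gives x ≡ 862 (mod 39468), where 39468 = lcm(3036, 26).
The solution is unique modulo lcm(132, 46, 26) = 39468.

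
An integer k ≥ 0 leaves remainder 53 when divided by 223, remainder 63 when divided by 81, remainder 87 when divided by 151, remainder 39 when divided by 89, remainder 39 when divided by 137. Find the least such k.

From k ≡ 53 (mod 223) write k = 53 + 223t. Substituting into k ≡ 63 (mod 81) gives 223t ≡ 10 (mod 81), and since 61⁻¹ ≡ 4 (mod 81), t ≡ 40. Hence k ≡ 53 + 223·40 = 8973 (mod 18063).
From k ≡ 8973 (mod 18063) write k = 8973 + 18063t. Substituting into k ≡ 87 (mod 151) gives 18063t ≡ 23 (mod 151), and since 94⁻¹ ≡ 98 (mod 151), t ≡ 140. Hence k ≡ 8973 + 18063·140 = 2537793 (mod 2727513).
From k ≡ 2537793 (mod 2727513) write k = 2537793 + 2727513t. Substituting into k ≡ 39 (mod 89) gives 2727513t ≡ 81 (mod 89), and since 19⁻¹ ≡ 75 (mod 89), t ≡ 23. Hence k ≡ 2537793 + 2727513·23 = 65270592 (mod 242748657).
From k ≡ 65270592 (mod 242748657) write k = 65270592 + 242748657t. Substituting into k ≡ 39 (mod 137) gives 242748657t ≡ 83 (mod 137), and since 1⁻¹ ≡ 1 (mod 137), t ≡ 83. Hence k ≡ 65270592 + 242748657·83 = 20213409123 (mod 33256566009).

20213409123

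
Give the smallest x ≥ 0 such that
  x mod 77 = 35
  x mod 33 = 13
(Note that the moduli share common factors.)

Combine the congruences pairwise.
gcd(77, 33) = 11 and 11 | (13 − 35), so the pair is consistent; merging gives x ≡ 112 (mod 231), where 231 = lcm(77, 33).
The solution is unique modulo lcm(77, 33) = 231.

112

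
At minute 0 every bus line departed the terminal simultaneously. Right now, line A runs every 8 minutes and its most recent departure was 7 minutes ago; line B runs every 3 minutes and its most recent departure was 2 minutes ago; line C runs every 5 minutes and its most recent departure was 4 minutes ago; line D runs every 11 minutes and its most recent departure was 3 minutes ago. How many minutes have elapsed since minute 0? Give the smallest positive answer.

839

Combine the congruences pairwise.
From t ≡ 7 (mod 8) write t = 7 + 8s. Substituting into t ≡ 2 (mod 3) gives 8s ≡ 1 (mod 3), and since 2⁻¹ ≡ 2 (mod 3), s ≡ 2. Hence t ≡ 7 + 8·2 = 23 (mod 24).
From t ≡ 23 (mod 24) write t = 23 + 24s. Substituting into t ≡ 4 (mod 5) gives 24s ≡ 1 (mod 5), and since 4⁻¹ ≡ 4 (mod 5), s ≡ 4. Hence t ≡ 23 + 24·4 = 119 (mod 120).
From t ≡ 119 (mod 120) write t = 119 + 120s. Substituting into t ≡ 3 (mod 11) gives 120s ≡ 5 (mod 11), and since 10⁻¹ ≡ 10 (mod 11), s ≡ 6. Hence t ≡ 119 + 120·6 = 839 (mod 1320).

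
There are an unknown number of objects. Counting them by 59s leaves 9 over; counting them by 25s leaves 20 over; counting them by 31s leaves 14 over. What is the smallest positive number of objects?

19420

From N ≡ 9 (mod 59) write N = 9 + 59t. Substituting into N ≡ 20 (mod 25) gives 59t ≡ 11 (mod 25), and since 9⁻¹ ≡ 14 (mod 25), t ≡ 4. Hence N ≡ 9 + 59·4 = 245 (mod 1475).
From N ≡ 245 (mod 1475) write N = 245 + 1475t. Substituting into N ≡ 14 (mod 31) gives 1475t ≡ 17 (mod 31), and since 18⁻¹ ≡ 19 (mod 31), t ≡ 13. Hence N ≡ 245 + 1475·13 = 19420 (mod 45725).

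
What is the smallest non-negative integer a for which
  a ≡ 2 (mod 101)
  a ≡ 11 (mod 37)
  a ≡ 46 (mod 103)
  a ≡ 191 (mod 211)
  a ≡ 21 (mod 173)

From a ≡ 2 (mod 101) write a = 2 + 101t. Substituting into a ≡ 11 (mod 37) gives 101t ≡ 9 (mod 37), and since 27⁻¹ ≡ 11 (mod 37), t ≡ 25. Hence a ≡ 2 + 101·25 = 2527 (mod 3737).
From a ≡ 2527 (mod 3737) write a = 2527 + 3737t. Substituting into a ≡ 46 (mod 103) gives 3737t ≡ 94 (mod 103), and since 29⁻¹ ≡ 32 (mod 103), t ≡ 21. Hence a ≡ 2527 + 3737·21 = 81004 (mod 384911).
From a ≡ 81004 (mod 384911) write a = 81004 + 384911t. Substituting into a ≡ 191 (mod 211) gives 384911t ≡ 0 (mod 211), and since 47⁻¹ ≡ 9 (mod 211), t ≡ 0. Hence a ≡ 81004 + 384911·0 = 81004 (mod 81216221).
From a ≡ 81004 (mod 81216221) write a = 81004 + 81216221t. Substituting into a ≡ 21 (mod 173) gives 81216221t ≡ 154 (mod 173), and since 160⁻¹ ≡ 133 (mod 173), t ≡ 68. Hence a ≡ 81004 + 81216221·68 = 5522784032 (mod 14050406233).

5522784032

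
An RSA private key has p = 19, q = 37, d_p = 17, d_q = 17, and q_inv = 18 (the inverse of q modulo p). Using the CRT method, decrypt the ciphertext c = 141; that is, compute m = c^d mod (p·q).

354

m₁ = c^(d_p) mod p: c ≡ 8 (mod 19), and 8^17 mod 19 = 12.
m₂ = c^(d_q) mod q: c ≡ 30 (mod 37), and 30^17 mod 37 = 21.
h = q_inv·(m₁ − m₂) mod p = 18·(12 − 21) mod 19 = 9.
m = m₂ + h·q = 21 + 9·37 = 354.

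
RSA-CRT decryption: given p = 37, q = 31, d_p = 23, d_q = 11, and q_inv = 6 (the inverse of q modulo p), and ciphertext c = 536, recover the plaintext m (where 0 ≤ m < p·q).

355

m₁ = c^(d_p) mod p: c ≡ 18 (mod 37), and 18^23 mod 37 = 22.
m₂ = c^(d_q) mod q: c ≡ 9 (mod 31), and 9^11 mod 31 = 14.
h = q_inv·(m₁ − m₂) mod p = 6·(22 − 14) mod 37 = 11.
m = m₂ + h·q = 14 + 11·31 = 355.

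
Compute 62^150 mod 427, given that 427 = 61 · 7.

Mod 61: 62 ≡ 1; by Fermat, exponent reduces to 150 mod 60 = 30; 1^30 ≡ 1 (mod 61).
Mod 7: 62 ≡ 6; since 6 | 150, by Fermat 6^150 ≡ 1 (mod 7).
Combine by CRT: x ≡ 1 (mod 61), x ≡ 1 (mod 7) ⇒ x ≡ 1 (mod 427).

1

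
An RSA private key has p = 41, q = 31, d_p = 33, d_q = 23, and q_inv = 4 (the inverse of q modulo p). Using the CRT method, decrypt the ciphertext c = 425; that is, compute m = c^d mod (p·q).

m₁ = c^(d_p) mod p: c ≡ 15 (mod 41), and 15^33 mod 41 = 35.
m₂ = c^(d_q) mod q: c ≡ 22 (mod 31), and 22^23 mod 31 = 3.
h = q_inv·(m₁ − m₂) mod p = 4·(35 − 3) mod 41 = 5.
m = m₂ + h·q = 3 + 5·31 = 158.

158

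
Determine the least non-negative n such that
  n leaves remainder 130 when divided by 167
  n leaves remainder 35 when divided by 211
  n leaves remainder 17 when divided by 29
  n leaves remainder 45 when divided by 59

The moduli are pairwise coprime; M = 167·211·29·59 = 60290507.
M/167 = 361021; 361021 ≡ 134 (mod 167); 134·86 ≡ 1, so inverse 86.
M/211 = 285737; 285737 ≡ 43 (mod 211); 43·54 ≡ 1, so inverse 54.
M/29 = 2078983; 2078983 ≡ 2 (mod 29); 2·15 ≡ 1, so inverse 15.
M/59 = 1021873; 1021873 ≡ 52 (mod 59); 52·42 ≡ 1, so inverse 42.
n ≡ 130·361021·86 + 35·285737·54 + 17·2078983·15 + 45·1021873·42 = 7037738345.
7037738345 mod 60290507 = 44039533.

44039533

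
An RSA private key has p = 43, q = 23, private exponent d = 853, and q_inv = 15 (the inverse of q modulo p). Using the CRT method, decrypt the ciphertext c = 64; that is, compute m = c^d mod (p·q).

d_p = d mod (p−1) = 853 mod 42 = 13; d_q = d mod (q−1) = 17.
m₁ = c^(d_p) mod p: c ≡ 21 (mod 43), and 21^13 mod 43 = 41.
m₂ = c^(d_q) mod q: c ≡ 18 (mod 23), and 18^17 mod 23 = 8.
h = q_inv·(m₁ − m₂) mod p = 15·(41 − 8) mod 43 = 22.
m = m₂ + h·q = 8 + 22·23 = 514.

514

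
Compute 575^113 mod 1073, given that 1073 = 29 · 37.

Mod 29: 575 ≡ 24; by Fermat, exponent reduces to 113 mod 28 = 1; 24^1 ≡ 24 (mod 29).
Mod 37: 575 ≡ 20; by Fermat, exponent reduces to 113 mod 36 = 5; 20^5 ≡ 18 (mod 37).
Combine by CRT: x ≡ 24 (mod 29), x ≡ 18 (mod 37) ⇒ x ≡ 314 (mod 1073).

314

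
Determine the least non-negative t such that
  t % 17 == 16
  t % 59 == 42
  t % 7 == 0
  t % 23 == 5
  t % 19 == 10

2171596

The moduli are pairwise coprime; N = 17·59·7·23·19 = 3068177.
N/17 = 180481; 180481 ≡ 9 (mod 17); 9·2 ≡ 1, so inverse 2.
N/59 = 52003; 52003 ≡ 24 (mod 59); 24·32 ≡ 1, so inverse 32.
N/7 = 438311; 438311 ≡ 6 (mod 7); 6·6 ≡ 1, so inverse 6.
N/23 = 133399; 133399 ≡ 22 (mod 23); 22·22 ≡ 1, so inverse 22.
N/19 = 161483; 161483 ≡ 2 (mod 19); 2·10 ≡ 1, so inverse 10.
t ≡ 16·180481·2 + 42·52003·32 + 0·438311·6 + 5·133399·22 + 10·161483·10 = 106489614.
106489614 mod 3068177 = 2171596.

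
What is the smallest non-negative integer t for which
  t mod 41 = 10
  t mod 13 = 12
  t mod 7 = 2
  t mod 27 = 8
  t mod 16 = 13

From t ≡ 10 (mod 41) write t = 10 + 41s. Substituting into t ≡ 12 (mod 13) gives 41s ≡ 2 (mod 13), and since 2⁻¹ ≡ 7 (mod 13), s ≡ 1. Hence t ≡ 10 + 41·1 = 51 (mod 533).
From t ≡ 51 (mod 533) write t = 51 + 533s. Substituting into t ≡ 2 (mod 7) gives 533s ≡ 0 (mod 7), and since 1⁻¹ ≡ 1 (mod 7), s ≡ 0. Hence t ≡ 51 + 533·0 = 51 (mod 3731).
From t ≡ 51 (mod 3731) write t = 51 + 3731s. Substituting into t ≡ 8 (mod 27) gives 3731s ≡ 11 (mod 27), and since 5⁻¹ ≡ 11 (mod 27), s ≡ 13. Hence t ≡ 51 + 3731·13 = 48554 (mod 100737).
From t ≡ 48554 (mod 100737) write t = 48554 + 100737s. Substituting into t ≡ 13 (mod 16) gives 100737s ≡ 3 (mod 16), and since 1⁻¹ ≡ 1 (mod 16), s ≡ 3. Hence t ≡ 48554 + 100737·3 = 350765 (mod 1611792).

350765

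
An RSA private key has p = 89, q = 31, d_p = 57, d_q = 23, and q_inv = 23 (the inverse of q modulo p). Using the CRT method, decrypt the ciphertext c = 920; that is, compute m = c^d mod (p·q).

m₁ = c^(d_p) mod p: c ≡ 30 (mod 89), and 30^57 mod 89 = 31.
m₂ = c^(d_q) mod q: c ≡ 21 (mod 31), and 21^23 mod 31 = 17.
h = q_inv·(m₁ − m₂) mod p = 23·(31 − 17) mod 89 = 55.
m = m₂ + h·q = 17 + 55·31 = 1722.

1722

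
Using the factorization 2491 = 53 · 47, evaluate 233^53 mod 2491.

1611

Mod 53: 233 ≡ 21; by Fermat, exponent reduces to 53 mod 52 = 1; 21^1 ≡ 21 (mod 53).
Mod 47: 233 ≡ 45; by Fermat, exponent reduces to 53 mod 46 = 7; 45^7 ≡ 13 (mod 47).
Combine by CRT: x ≡ 21 (mod 53), x ≡ 13 (mod 47) ⇒ x ≡ 1611 (mod 2491).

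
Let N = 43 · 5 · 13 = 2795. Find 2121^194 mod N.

1356

Mod 43: 2121 ≡ 14; by Fermat, exponent reduces to 194 mod 42 = 26; 14^26 ≡ 23 (mod 43).
Mod 5: 2121 ≡ 1; by Fermat, exponent reduces to 194 mod 4 = 2; 1^2 ≡ 1 (mod 5).
Mod 13: 2121 ≡ 2; by Fermat, exponent reduces to 194 mod 12 = 2; 2^2 ≡ 4 (mod 13).
Combine by CRT: x ≡ 23 (mod 43), x ≡ 1 (mod 5), x ≡ 4 (mod 13) ⇒ x ≡ 1356 (mod 2795).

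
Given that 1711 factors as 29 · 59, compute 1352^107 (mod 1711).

1046

Mod 29: 1352 ≡ 18; by Fermat, exponent reduces to 107 mod 28 = 23; 18^23 ≡ 2 (mod 29).
Mod 59: 1352 ≡ 54; by Fermat, exponent reduces to 107 mod 58 = 49; 54^49 ≡ 43 (mod 59).
Combine by CRT: x ≡ 2 (mod 29), x ≡ 43 (mod 59) ⇒ x ≡ 1046 (mod 1711).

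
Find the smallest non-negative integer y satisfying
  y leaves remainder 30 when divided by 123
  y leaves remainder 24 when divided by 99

Combine the congruences pairwise.
gcd(123, 99) = 3 and 3 | (24 − 30), so the pair is consistent; merging gives y ≡ 1014 (mod 4059), where 4059 = lcm(123, 99).
The solution is unique modulo lcm(123, 99) = 4059.

1014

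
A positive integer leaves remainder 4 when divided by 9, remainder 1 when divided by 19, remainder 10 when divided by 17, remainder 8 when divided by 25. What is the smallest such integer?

The moduli are pairwise coprime; M = 9·19·17·25 = 72675.
M/9 = 8075; 8075 ≡ 2 (mod 9); 2·5 ≡ 1, so inverse 5.
M/19 = 3825; 3825 ≡ 6 (mod 19); 6·16 ≡ 1, so inverse 16.
M/17 = 4275; 4275 ≡ 8 (mod 17); 8·15 ≡ 1, so inverse 15.
M/25 = 2907; 2907 ≡ 7 (mod 25); 7·18 ≡ 1, so inverse 18.
N ≡ 4·8075·5 + 1·3825·16 + 10·4275·15 + 8·2907·18 = 1282558.
1282558 mod 72675 = 47083.

47083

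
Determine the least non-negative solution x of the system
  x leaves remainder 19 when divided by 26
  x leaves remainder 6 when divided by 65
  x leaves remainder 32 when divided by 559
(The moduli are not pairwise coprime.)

gcd(26, 65) = 13 and 13 | (6 − 19), so the pair is consistent; merging gives x ≡ 71 (mod 130), where 130 = lcm(26, 65).
gcd(130, 559) = 13 and 13 | (32 − 71), so the pair is consistent; merging gives x ≡ 591 (mod 5590), where 5590 = lcm(130, 559).
The solution is unique modulo lcm(26, 65, 559) = 5590.

591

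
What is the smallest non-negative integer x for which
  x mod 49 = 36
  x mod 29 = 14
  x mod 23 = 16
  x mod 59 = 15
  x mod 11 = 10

The moduli are pairwise coprime; N = 49·29·23·59·11 = 21211267.
N/49 = 432883; 432883 ≡ 17 (mod 49); 17·26 ≡ 1, so inverse 26.
N/29 = 731423; 731423 ≡ 14 (mod 29); 14·27 ≡ 1, so inverse 27.
N/23 = 922229; 922229 ≡ 21 (mod 23); 21·11 ≡ 1, so inverse 11.
N/59 = 359513; 359513 ≡ 26 (mod 59); 26·25 ≡ 1, so inverse 25.
N/11 = 1928297; 1928297 ≡ 8 (mod 11); 8·7 ≡ 1, so inverse 7.
x ≡ 36·432883·26 + 14·731423·27 + 16·922229·11 + 15·359513·25 + 10·1928297·7 = 1113766851.
1113766851 mod 21211267 = 10780967.

10780967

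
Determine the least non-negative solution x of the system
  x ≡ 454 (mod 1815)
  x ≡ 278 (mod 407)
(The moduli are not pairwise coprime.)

42199

gcd(1815, 407) = 11 and 11 | (278 − 454), so the pair is consistent; merging gives x ≡ 42199 (mod 67155), where 67155 = lcm(1815, 407).
The solution is unique modulo lcm(1815, 407) = 67155.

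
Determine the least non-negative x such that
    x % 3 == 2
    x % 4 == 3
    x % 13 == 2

119

The moduli are pairwise coprime; N = 3·4·13 = 156.
N/3 = 52; 52 ≡ 1 (mod 3), inverse 1.
N/4 = 39; 39 ≡ 3 (mod 4); 3·3 ≡ 1, so inverse 3.
N/13 = 12; 12 ≡ 12 (mod 13); 12·12 ≡ 1, so inverse 12.
x ≡ 2·52·1 + 3·39·3 + 2·12·12 = 743.
743 mod 156 = 119.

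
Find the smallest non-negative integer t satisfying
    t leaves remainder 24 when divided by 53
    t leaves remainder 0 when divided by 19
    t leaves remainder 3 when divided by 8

The moduli are pairwise coprime; N = 53·19·8 = 8056.
N/53 = 152; 152 ≡ 46 (mod 53); 46·15 ≡ 1, so inverse 15.
N/19 = 424; 424 ≡ 6 (mod 19); 6·16 ≡ 1, so inverse 16.
N/8 = 1007; 1007 ≡ 7 (mod 8); 7·7 ≡ 1, so inverse 7.
t ≡ 24·152·15 + 0·424·16 + 3·1007·7 = 75867.
75867 mod 8056 = 3363.

3363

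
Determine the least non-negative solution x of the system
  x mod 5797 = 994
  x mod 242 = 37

122731

gcd(5797, 242) = 11 and 11 | (37 − 994), so the pair is consistent; merging gives x ≡ 122731 (mod 127534), where 127534 = lcm(5797, 242).
The solution is unique modulo lcm(5797, 242) = 127534.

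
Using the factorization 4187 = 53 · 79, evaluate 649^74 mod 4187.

Mod 53: 649 ≡ 13; by Fermat, exponent reduces to 74 mod 52 = 22; 13^22 ≡ 44 (mod 53).
Mod 79: 649 ≡ 17; 17^74 ≡ 22 (mod 79).
Combine by CRT: x ≡ 44 (mod 53), x ≡ 22 (mod 79) ⇒ x ≡ 733 (mod 4187).

733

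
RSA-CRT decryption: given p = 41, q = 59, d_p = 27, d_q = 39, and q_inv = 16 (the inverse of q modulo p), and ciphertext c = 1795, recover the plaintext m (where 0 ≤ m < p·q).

m₁ = c^(d_p) mod p: c ≡ 32 (mod 41), and 32^27 mod 41 = 9.
m₂ = c^(d_q) mod q: c ≡ 25 (mod 59), and 25^39 mod 59 = 16.
h = q_inv·(m₁ − m₂) mod p = 16·(9 − 16) mod 41 = 11.
m = m₂ + h·q = 16 + 11·59 = 665.

665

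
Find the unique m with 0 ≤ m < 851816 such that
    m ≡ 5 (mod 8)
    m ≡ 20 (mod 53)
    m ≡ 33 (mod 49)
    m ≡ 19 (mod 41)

513749

From m ≡ 5 (mod 8) write m = 5 + 8t. Substituting into m ≡ 20 (mod 53) gives 8t ≡ 15 (mod 53), and since 8⁻¹ ≡ 20 (mod 53), t ≡ 35. Hence m ≡ 5 + 8·35 = 285 (mod 424).
From m ≡ 285 (mod 424) write m = 285 + 424t. Substituting into m ≡ 33 (mod 49) gives 424t ≡ 42 (mod 49), and since 32⁻¹ ≡ 23 (mod 49), t ≡ 35. Hence m ≡ 285 + 424·35 = 15125 (mod 20776).
From m ≡ 15125 (mod 20776) write m = 15125 + 20776t. Substituting into m ≡ 19 (mod 41) gives 20776t ≡ 23 (mod 41), and since 30⁻¹ ≡ 26 (mod 41), t ≡ 24. Hence m ≡ 15125 + 20776·24 = 513749 (mod 851816).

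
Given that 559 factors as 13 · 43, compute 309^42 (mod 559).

1

Mod 13: 309 ≡ 10; by Fermat, exponent reduces to 42 mod 12 = 6; 10^6 ≡ 1 (mod 13).
Mod 43: 309 ≡ 8; since 42 | 42, by Fermat 8^42 ≡ 1 (mod 43).
Combine by CRT: x ≡ 1 (mod 13), x ≡ 1 (mod 43) ⇒ x ≡ 1 (mod 559).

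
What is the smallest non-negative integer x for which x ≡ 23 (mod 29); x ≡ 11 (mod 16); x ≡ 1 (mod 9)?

1531

The moduli are pairwise coprime; N = 29·16·9 = 4176.
N/29 = 144; 144 ≡ 28 (mod 29); 28·28 ≡ 1, so inverse 28.
N/16 = 261; 261 ≡ 5 (mod 16); 5·13 ≡ 1, so inverse 13.
N/9 = 464; 464 ≡ 5 (mod 9); 5·2 ≡ 1, so inverse 2.
x ≡ 23·144·28 + 11·261·13 + 1·464·2 = 130987.
130987 mod 4176 = 1531.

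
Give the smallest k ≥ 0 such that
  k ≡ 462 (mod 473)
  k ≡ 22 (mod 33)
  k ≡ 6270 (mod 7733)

gcd(473, 33) = 11 and 11 | (22 − 462), so the pair is consistent; merging gives k ≡ 1408 (mod 1419), where 1419 = lcm(473, 33).
gcd(1419, 7733) = 11 and 11 | (6270 − 1408), so the pair is consistent; merging gives k ≡ 532114 (mod 997557), where 997557 = lcm(1419, 7733).
The solution is unique modulo lcm(473, 33, 7733) = 997557.

532114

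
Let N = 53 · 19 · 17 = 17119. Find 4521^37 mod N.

16795

Mod 53: 4521 ≡ 16; 16^37 ≡ 47 (mod 53).
Mod 19: 4521 ≡ 18; by Fermat, exponent reduces to 37 mod 18 = 1; 18^1 ≡ 18 (mod 19).
Mod 17: 4521 ≡ 16; by Fermat, exponent reduces to 37 mod 16 = 5; 16^5 ≡ 16 (mod 17).
Combine by CRT: x ≡ 47 (mod 53), x ≡ 18 (mod 19), x ≡ 16 (mod 17) ⇒ x ≡ 16795 (mod 17119).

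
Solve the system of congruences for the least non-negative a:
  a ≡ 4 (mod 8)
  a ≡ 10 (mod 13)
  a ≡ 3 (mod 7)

The moduli are pairwise coprime; N = 8·13·7 = 728.
N/8 = 91; 91 ≡ 3 (mod 8); 3·3 ≡ 1, so inverse 3.
N/13 = 56; 56 ≡ 4 (mod 13); 4·10 ≡ 1, so inverse 10.
N/7 = 104; 104 ≡ 6 (mod 7); 6·6 ≡ 1, so inverse 6.
a ≡ 4·91·3 + 10·56·10 + 3·104·6 = 8564.
8564 mod 728 = 556.

556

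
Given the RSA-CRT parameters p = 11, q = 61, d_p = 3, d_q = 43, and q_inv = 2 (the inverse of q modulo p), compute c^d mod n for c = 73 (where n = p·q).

m₁ = c^(d_p) mod p: c ≡ 7 (mod 11), and 7^3 mod 11 = 2.
m₂ = c^(d_q) mod q: c ≡ 12 (mod 61), and 12^43 mod 61 = 25.
h = q_inv·(m₁ − m₂) mod p = 2·(2 − 25) mod 11 = 9.
m = m₂ + h·q = 25 + 9·61 = 574.

574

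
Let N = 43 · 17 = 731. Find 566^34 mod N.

552

Mod 43: 566 ≡ 7; 7^34 ≡ 36 (mod 43).
Mod 17: 566 ≡ 5; by Fermat, exponent reduces to 34 mod 16 = 2; 5^2 ≡ 8 (mod 17).
Combine by CRT: x ≡ 36 (mod 43), x ≡ 8 (mod 17) ⇒ x ≡ 552 (mod 731).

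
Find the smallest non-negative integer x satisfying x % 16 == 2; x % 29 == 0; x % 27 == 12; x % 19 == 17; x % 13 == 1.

The moduli are pairwise coprime; N = 16·29·27·19·13 = 3094416.
N/16 = 193401; 193401 ≡ 9 (mod 16); 9·9 ≡ 1, so inverse 9.
N/29 = 106704; 106704 ≡ 13 (mod 29); 13·9 ≡ 1, so inverse 9.
N/27 = 114608; 114608 ≡ 20 (mod 27); 20·23 ≡ 1, so inverse 23.
N/19 = 162864; 162864 ≡ 15 (mod 19); 15·14 ≡ 1, so inverse 14.
N/13 = 238032; 238032 ≡ 2 (mod 13); 2·7 ≡ 1, so inverse 7.
x ≡ 2·193401·9 + 0·106704·9 + 12·114608·23 + 17·162864·14 + 1·238032·7 = 75540882.
75540882 mod 3094416 = 1274898.

1274898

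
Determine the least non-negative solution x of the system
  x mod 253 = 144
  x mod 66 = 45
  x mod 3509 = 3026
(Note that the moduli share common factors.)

336381

gcd(253, 66) = 11 and 11 | (45 − 144), so the pair is consistent; merging gives x ≡ 903 (mod 1518), where 1518 = lcm(253, 66).
gcd(1518, 3509) = 11 and 11 | (3026 − 903), so the pair is consistent; merging gives x ≡ 336381 (mod 484242), where 484242 = lcm(1518, 3509).
The solution is unique modulo lcm(253, 66, 3509) = 484242.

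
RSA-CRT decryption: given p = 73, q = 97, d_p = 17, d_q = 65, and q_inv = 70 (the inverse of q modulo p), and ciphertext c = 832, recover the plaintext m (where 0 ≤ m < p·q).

2252

m₁ = c^(d_p) mod p: c ≡ 29 (mod 73), and 29^17 mod 73 = 62.
m₂ = c^(d_q) mod q: c ≡ 56 (mod 97), and 56^65 mod 97 = 21.
h = q_inv·(m₁ − m₂) mod p = 70·(62 − 21) mod 73 = 23.
m = m₂ + h·q = 21 + 23·97 = 2252.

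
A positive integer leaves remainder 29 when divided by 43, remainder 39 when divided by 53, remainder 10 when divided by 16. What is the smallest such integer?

18218

The moduli are pairwise coprime; N = 43·53·16 = 36464.
N/43 = 848; 848 ≡ 31 (mod 43); 31·25 ≡ 1, so inverse 25.
N/53 = 688; 688 ≡ 52 (mod 53); 52·52 ≡ 1, so inverse 52.
N/16 = 2279; 2279 ≡ 7 (mod 16); 7·7 ≡ 1, so inverse 7.
a ≡ 29·848·25 + 39·688·52 + 10·2279·7 = 2169594.
2169594 mod 36464 = 18218.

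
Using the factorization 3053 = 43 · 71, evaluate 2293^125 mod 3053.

Mod 43: 2293 ≡ 14; by Fermat, exponent reduces to 125 mod 42 = 41; 14^41 ≡ 40 (mod 43).
Mod 71: 2293 ≡ 21; by Fermat, exponent reduces to 125 mod 70 = 55; 21^55 ≡ 23 (mod 71).
Combine by CRT: x ≡ 40 (mod 43), x ≡ 23 (mod 71) ⇒ x ≡ 2792 (mod 3053).

2792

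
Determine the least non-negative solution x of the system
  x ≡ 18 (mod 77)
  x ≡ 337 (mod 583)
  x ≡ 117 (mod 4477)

1558113

Combine the congruences pairwise.
gcd(77, 583) = 11 and 11 | (337 − 18), so the pair is consistent; merging gives x ≡ 3252 (mod 4081), where 4081 = lcm(77, 583).
gcd(4081, 4477) = 11 and 11 | (117 − 3252), so the pair is consistent; merging gives x ≡ 1558113 (mod 1660967), where 1660967 = lcm(4081, 4477).
The solution is unique modulo lcm(77, 583, 4477) = 1660967.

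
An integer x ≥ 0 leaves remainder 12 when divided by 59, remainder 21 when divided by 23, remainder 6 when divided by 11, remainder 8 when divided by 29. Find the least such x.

146922

The moduli are pairwise coprime; N = 59·23·11·29 = 432883.
N/59 = 7337; 7337 ≡ 21 (mod 59); 21·45 ≡ 1, so inverse 45.
N/23 = 18821; 18821 ≡ 7 (mod 23); 7·10 ≡ 1, so inverse 10.
N/11 = 39353; 39353 ≡ 6 (mod 11); 6·2 ≡ 1, so inverse 2.
N/29 = 14927; 14927 ≡ 21 (mod 29); 21·18 ≡ 1, so inverse 18.
x ≡ 12·7337·45 + 21·18821·10 + 6·39353·2 + 8·14927·18 = 10536114.
10536114 mod 432883 = 146922.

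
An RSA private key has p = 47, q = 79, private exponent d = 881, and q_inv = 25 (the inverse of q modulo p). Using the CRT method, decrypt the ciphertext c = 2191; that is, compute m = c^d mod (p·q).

1874

d_p = d mod (p−1) = 881 mod 46 = 7; d_q = d mod (q−1) = 23.
m₁ = c^(d_p) mod p: c ≡ 29 (mod 47), and 29^7 mod 47 = 41.
m₂ = c^(d_q) mod q: c ≡ 58 (mod 79), and 58^23 mod 79 = 57.
h = q_inv·(m₁ − m₂) mod p = 25·(41 − 57) mod 47 = 23.
m = m₂ + h·q = 57 + 23·79 = 1874.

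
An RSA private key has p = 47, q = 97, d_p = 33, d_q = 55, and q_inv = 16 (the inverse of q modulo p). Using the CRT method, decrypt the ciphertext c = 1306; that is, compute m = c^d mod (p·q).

3264

m₁ = c^(d_p) mod p: c ≡ 37 (mod 47), and 37^33 mod 47 = 21.
m₂ = c^(d_q) mod q: c ≡ 45 (mod 97), and 45^55 mod 97 = 63.
h = q_inv·(m₁ − m₂) mod p = 16·(21 − 63) mod 47 = 33.
m = m₂ + h·q = 63 + 33·97 = 3264.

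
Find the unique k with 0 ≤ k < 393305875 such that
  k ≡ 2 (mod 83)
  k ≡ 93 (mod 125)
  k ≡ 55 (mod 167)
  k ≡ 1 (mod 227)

358630718

The moduli are pairwise coprime; N = 83·125·167·227 = 393305875.
N/83 = 4738625; 4738625 ≡ 72 (mod 83); 72·15 ≡ 1, so inverse 15.
N/125 = 3146447; 3146447 ≡ 72 (mod 125); 72·33 ≡ 1, so inverse 33.
N/167 = 2355125; 2355125 ≡ 91 (mod 167); 91·156 ≡ 1, so inverse 156.
N/227 = 1732625; 1732625 ≡ 161 (mod 227); 161·141 ≡ 1, so inverse 141.
k ≡ 2·4738625·15 + 93·3146447·33 + 55·2355125·156 + 1·1732625·141 = 30249877218.
30249877218 mod 393305875 = 358630718.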